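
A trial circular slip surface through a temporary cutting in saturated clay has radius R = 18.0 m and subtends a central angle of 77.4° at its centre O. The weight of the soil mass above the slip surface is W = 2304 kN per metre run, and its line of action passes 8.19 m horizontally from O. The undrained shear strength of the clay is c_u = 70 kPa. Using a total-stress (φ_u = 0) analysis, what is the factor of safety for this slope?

FS = 1.62

Taking moments about the centre O, the resisting moment is provided by the undrained shear strength acting along the arc:
Arc length L_a = R·θ = 18.0·(77.4°·π/180) = 18.0·1.3509 = 24.32 m
M_R = c_u·L_a·R = 70·24.32·18.0 = 30638.1 kN·m/m
M_D = W·d = 2304·8.19 = 18869.8 kN·m/m
FS = M_R / M_D = 30638.1 / 18869.8 = 1.624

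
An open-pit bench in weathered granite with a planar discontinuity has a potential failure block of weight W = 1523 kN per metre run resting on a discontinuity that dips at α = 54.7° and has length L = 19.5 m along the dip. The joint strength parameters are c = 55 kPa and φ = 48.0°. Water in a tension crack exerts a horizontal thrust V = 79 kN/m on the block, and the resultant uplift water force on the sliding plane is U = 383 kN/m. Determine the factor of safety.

Resolving the block weight along and normal to the plane and applying the Mohr–Coulomb strength on the joint:
N' = W cosα − U − V sinα = 1523·cos54.7° − 383 − 79·sin54.7° = 432.6 kN/m
Driving force T = W sinα + V cosα = 1523·sin54.7° + 79·cos54.7° = 1288.6 kN/m
Resisting force R = c·L + N'·tanφ = 55·19.5 + 432.6·tan48.0° = 1072.5 + 480.5 = 1553.0 kN/m
FS = R / T = 1553.0 / 1288.6 = 1.205

FS = 1.21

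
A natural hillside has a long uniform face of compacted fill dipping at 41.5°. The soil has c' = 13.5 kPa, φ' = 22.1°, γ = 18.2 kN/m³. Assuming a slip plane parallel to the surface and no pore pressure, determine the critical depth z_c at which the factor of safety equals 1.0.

Setting FS = 1.00 in FS = [c' + γz cos²β tanφ'] / [γz sinβ cosβ] and solving for z:
z = c' / [γ cosβ (FS·sinβ − cosβ·tanφ')]
  = 13.5 / [18.2·cos41.5°·(1.00·sin41.5° − cos41.5°·tan22.1°)]
  = 13.5 / [18.2·0.7490·(1.00·0.6626 − 0.7490·0.4061)]
  = 13.5 / 4.8867 = 2.763 m

z_c = 2.76 m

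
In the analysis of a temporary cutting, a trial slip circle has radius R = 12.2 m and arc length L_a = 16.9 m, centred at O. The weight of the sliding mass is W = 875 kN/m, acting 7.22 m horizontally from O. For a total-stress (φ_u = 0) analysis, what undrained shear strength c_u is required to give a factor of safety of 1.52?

FS = c_u·L_a·R / (W·d), so c_u = FS·W·d / (L_a·R).
c_u = 1.52·875·7.22 / (16.90·12.2) = 9602.6 / 206.18 = 46.57 kPa

c_u = 46.6 kPa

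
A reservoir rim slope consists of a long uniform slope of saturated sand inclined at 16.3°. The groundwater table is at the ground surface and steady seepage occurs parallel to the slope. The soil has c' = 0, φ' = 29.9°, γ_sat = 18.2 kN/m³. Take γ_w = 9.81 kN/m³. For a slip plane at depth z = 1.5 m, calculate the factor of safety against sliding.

FS = 0.91

With seepage parallel to the slope and the water table at the surface, the effective normal stress on the slip plane uses the buoyant unit weight γ' = γ_sat − γ_w while the driving shear stress uses γ_sat:
FS = [c' + γ' z cos²β tanφ'] / [γ_sat z sinβ cosβ]
(For c' = 0 this reduces to FS = (γ'/γ_sat)·tanφ'/tanβ.)
γ' = 18.2 − 9.81 = 8.39 kN/m³
Numerator = 0.0 + 8.39·1.5·cos²16.3°·tan29.9° = 0.0 + 8.39·1.5·0.9212·0.5750 = 6.667 kPa
Denominator = 18.2·1.5·sin16.3°·cos16.3° = 18.2·1.5·0.2807·0.9598 = 7.354 kPa
FS = 6.667 / 7.354 = 0.907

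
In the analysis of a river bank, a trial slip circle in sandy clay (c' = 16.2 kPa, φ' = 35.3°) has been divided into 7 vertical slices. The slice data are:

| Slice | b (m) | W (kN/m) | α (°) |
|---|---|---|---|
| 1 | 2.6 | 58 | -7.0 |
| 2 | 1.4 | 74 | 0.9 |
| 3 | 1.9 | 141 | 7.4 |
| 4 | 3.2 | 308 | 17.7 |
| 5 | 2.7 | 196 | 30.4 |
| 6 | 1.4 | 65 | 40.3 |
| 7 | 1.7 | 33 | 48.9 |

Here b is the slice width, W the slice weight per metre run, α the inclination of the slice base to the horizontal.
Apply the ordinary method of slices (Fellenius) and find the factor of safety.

FS = 3.10

Ordinary method of slices: FS = Σ[c'·Δl_i + (W_i cosα_i)·tanφ'] / Σ W_i sinα_i, with Δl_i = b_i / cosα_i.
Slice 1: Δl = 2.6/cos(-7.0°) = 2.620 m; N'_1 = 58·cos(-7.0°) = 57.6; c'Δl = 42.44; W sinα = -7.1
Slice 2: Δl = 1.4/cos0.9° = 1.400 m; N'_2 = 74·cos0.9° = 74.0; c'Δl = 22.68; W sinα = 1.2
Slice 3: Δl = 1.9/cos7.4° = 1.916 m; N'_3 = 141·cos7.4° = 139.8; c'Δl = 31.04; W sinα = 18.2
Slice 4: Δl = 3.2/cos17.7° = 3.359 m; N'_4 = 308·cos17.7° = 293.4; c'Δl = 54.42; W sinα = 93.6
Slice 5: Δl = 2.7/cos30.4° = 3.130 m; N'_5 = 196·cos30.4° = 169.1; c'Δl = 50.71; W sinα = 99.2
Slice 6: Δl = 1.4/cos40.3° = 1.836 m; N'_6 = 65·cos40.3° = 49.6; c'Δl = 29.74; W sinα = 42.0
Slice 7: Δl = 1.7/cos48.9° = 2.586 m; N'_7 = 33·cos48.9° = 21.7; c'Δl = 41.89; W sinα = 24.9
Σc'Δl = 272.9 kN/m; ΣN' = 805.1 kN/m; ΣW sinα = 272.0 kN/m
Resisting = 272.9 + 805.1·tan35.3° = 272.9 + 570.1 = 843.0 kN/m
FS = 843.0 / 272.0 = 3.099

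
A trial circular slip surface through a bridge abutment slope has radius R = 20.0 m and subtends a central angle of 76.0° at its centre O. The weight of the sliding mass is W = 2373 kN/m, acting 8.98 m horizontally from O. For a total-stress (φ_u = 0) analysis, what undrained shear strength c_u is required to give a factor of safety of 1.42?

c_u = 57.0 kPa

FS = c_u·L_a·R / (W·d), so c_u = FS·W·d / (L_a·R).
Arc length L_a = R·θ = 20.0·(76.0°·π/180) = 20.0·1.3265 = 26.53 m
c_u = 1.42·2373·8.98 / (26.53·20.0) = 30259.5 / 530.58 = 57.03 kPa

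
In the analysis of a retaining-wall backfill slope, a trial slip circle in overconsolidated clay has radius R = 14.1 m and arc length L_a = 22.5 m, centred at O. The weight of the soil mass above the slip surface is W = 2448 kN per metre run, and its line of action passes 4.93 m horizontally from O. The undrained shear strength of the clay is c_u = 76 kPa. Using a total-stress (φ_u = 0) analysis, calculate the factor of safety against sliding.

FS = 2.00

Taking moments about the centre O, the resisting moment is provided by the undrained shear strength acting along the arc:
M_R = c_u·L_a·R = 76·22.50·14.1 = 24111.0 kN·m/m
M_D = W·d = 2448·4.93 = 12068.6 kN·m/m
FS = M_R / M_D = 24111.0 / 12068.6 = 1.998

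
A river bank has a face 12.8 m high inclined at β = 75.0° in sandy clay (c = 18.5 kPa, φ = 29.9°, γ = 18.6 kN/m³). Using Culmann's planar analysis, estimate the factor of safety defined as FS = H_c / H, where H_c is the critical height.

FS = 0.88

H_c = (4c/γ) · sinβ cosφ / [1 − cos(β − φ)]
    = (4·18.5/18.6) · sin75.0°·cos29.9° / [1 − cos45.1°]
    = 3.978 · 0.8374 / 0.2941 = 11.33 m
FS = H_c / H = 11.33 / 12.8 = 0.885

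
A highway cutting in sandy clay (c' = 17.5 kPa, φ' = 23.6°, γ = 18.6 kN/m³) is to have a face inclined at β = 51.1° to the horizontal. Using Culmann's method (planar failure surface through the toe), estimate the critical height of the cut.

Culmann's analysis gives the critical failure plane at α_cr = (β + φ')/2 = (51.1 + 23.6)/2 = 37.4°, and the critical height
H_c = (4c'/γ) · sinβ cosφ' / [1 − cos(β − φ')]
    = (4·17.5/18.6) · sin51.1°·cos23.6° / [1 − cos(27.5°)]
    = 3.763 · 0.7782·0.9164 / [1 − 0.8870]
    = 3.763 · 0.7132 / 0.1130
    = 23.75 m

H_c = 23.75 m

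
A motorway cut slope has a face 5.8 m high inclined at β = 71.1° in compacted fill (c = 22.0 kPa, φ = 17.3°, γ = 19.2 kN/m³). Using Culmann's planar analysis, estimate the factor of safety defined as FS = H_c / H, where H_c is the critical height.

FS = 1.74

H_c = (4c/γ) · sinβ cosφ / [1 − cos(β − φ)]
    = (4·22.0/19.2) · sin71.1°·cos17.3° / [1 − cos53.8°]
    = 4.583 · 0.9033 / 0.4094 = 10.11 m
FS = H_c / H = 10.11 / 5.8 = 1.744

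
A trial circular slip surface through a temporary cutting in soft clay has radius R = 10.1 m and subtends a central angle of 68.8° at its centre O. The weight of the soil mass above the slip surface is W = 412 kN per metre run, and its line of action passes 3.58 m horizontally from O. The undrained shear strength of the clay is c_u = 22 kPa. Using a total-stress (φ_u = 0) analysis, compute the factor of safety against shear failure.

Taking moments about the centre O, the resisting moment is provided by the undrained shear strength acting along the arc:
Arc length L_a = R·θ = 10.1·(68.8°·π/180) = 10.1·1.2008 = 12.13 m
M_R = c_u·L_a·R = 22·12.13·10.1 = 2694.8 kN·m/m
M_D = W·d = 412·3.58 = 1475.0 kN·m/m
FS = M_R / M_D = 2694.8 / 1475.0 = 1.827

FS = 1.83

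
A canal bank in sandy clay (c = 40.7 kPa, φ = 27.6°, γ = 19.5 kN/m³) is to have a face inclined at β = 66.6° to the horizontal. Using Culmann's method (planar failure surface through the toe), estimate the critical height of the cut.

Culmann's analysis gives the critical failure plane at α_cr = (β + φ)/2 = (66.6 + 27.6)/2 = 47.1°, and the critical height
H_c = (4c/γ) · sinβ cosφ / [1 − cos(β − φ)]
    = (4·40.7/19.5) · sin66.6°·cos27.6° / [1 − cos(39.0°)]
    = 8.349 · 0.9178·0.8862 / [1 − 0.7771]
    = 8.349 · 0.8133 / 0.2229
    = 30.47 m

H_c = 30.47 m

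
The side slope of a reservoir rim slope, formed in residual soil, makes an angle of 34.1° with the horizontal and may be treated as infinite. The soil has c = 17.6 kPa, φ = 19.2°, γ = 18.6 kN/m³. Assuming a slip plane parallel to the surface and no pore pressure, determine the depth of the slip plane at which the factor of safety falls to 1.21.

z = 2.93 m

Setting FS = 1.21 in FS = [c + γz cos²β tanφ] / [γz sinβ cosβ] and solving for z:
z = c / [γ cosβ (FS·sinβ − cosβ·tanφ)]
  = 17.6 / [18.6·cos34.1°·(1.21·sin34.1° − cos34.1°·tan19.2°)]
  = 17.6 / [18.6·0.8281·(1.21·0.5606 − 0.8281·0.3482)]
  = 17.6 / 6.0069 = 2.930 m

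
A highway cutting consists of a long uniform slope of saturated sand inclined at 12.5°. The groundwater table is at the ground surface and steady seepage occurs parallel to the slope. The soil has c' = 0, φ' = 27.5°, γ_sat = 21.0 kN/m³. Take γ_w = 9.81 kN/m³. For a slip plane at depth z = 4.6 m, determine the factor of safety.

FS = 1.25

With seepage parallel to the slope and the water table at the surface, the effective normal stress on the slip plane uses the buoyant unit weight γ' = γ_sat − γ_w while the driving shear stress uses γ_sat:
FS = [c' + γ' z cos²β tanφ'] / [γ_sat z sinβ cosβ]
(For c' = 0 this reduces to FS = (γ'/γ_sat)·tanφ'/tanβ.)
γ' = 21.0 − 9.81 = 11.19 kN/m³
Numerator = 0.0 + 11.19·4.6·cos²12.5°·tan27.5° = 0.0 + 11.19·4.6·0.9532·0.5206 = 25.540 kPa
Denominator = 21.0·4.6·sin12.5°·cos12.5° = 21.0·4.6·0.2164·0.9763 = 20.412 kPa
FS = 25.540 / 20.412 = 1.251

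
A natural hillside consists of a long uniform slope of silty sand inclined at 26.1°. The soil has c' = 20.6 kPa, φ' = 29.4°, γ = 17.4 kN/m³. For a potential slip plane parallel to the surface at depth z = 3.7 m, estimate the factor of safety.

FS = 1.96

For an infinite slope with a slip plane parallel to the surface (no pore pressure): FS = [c' + γz cos²β tanφ'] / [γz sinβ cosβ].
γz = 17.4·3.7 = 64.38 kN/m²
Numerator = 20.6 + 64.38·cos²26.1°·tan29.4° = 20.6 + 64.38·0.8065·0.5635 = 49.855 kPa
Denominator = 64.38·sin26.1°·cos26.1° = 64.38·0.4399·0.8980 = 25.435 kPa
FS = 49.855 / 25.435 = 1.960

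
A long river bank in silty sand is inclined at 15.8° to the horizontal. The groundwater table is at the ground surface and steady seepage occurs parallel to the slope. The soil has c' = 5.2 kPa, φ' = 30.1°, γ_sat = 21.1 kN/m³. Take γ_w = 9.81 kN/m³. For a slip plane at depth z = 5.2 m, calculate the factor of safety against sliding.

With seepage parallel to the slope and the water table at the surface, the effective normal stress on the slip plane uses the buoyant unit weight γ' = γ_sat − γ_w while the driving shear stress uses γ_sat:
FS = [c' + γ' z cos²β tanφ'] / [γ_sat z sinβ cosβ]
γ' = 21.1 − 9.81 = 11.29 kN/m³
Numerator = 5.2 + 11.29·5.2·cos²15.8°·tan30.1° = 5.2 + 11.29·5.2·0.9259·0.5797 = 36.709 kPa
Denominator = 21.1·5.2·sin15.8°·cos15.8° = 21.1·5.2·0.2723·0.9622 = 28.746 kPa
FS = 36.709 / 28.746 = 1.277

FS = 1.28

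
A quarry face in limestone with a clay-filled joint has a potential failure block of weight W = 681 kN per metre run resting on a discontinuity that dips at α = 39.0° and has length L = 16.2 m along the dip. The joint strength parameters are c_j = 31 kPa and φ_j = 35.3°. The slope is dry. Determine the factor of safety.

Resolving the block weight along and normal to the plane and applying the Mohr–Coulomb strength on the joint:
N' = W cosα = 681·cos39.0° = 529.2 kN/m
Driving force T = W sinα = 681·sin39.0° = 428.6 kN/m
Resisting force R = c_j·L + N'·tanφ_j = 31·16.2 + 529.2·tan35.3° = 502.2 + 374.7 = 876.9 kN/m
FS = R / T = 876.9 / 428.6 = 2.046

FS = 2.05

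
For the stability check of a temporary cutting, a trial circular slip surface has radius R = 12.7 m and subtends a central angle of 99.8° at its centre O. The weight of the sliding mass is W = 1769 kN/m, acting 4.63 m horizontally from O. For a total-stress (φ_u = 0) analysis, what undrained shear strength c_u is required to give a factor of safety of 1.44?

c_u = 42.0 kPa

FS = c_u·L_a·R / (W·d), so c_u = FS·W·d / (L_a·R).
Arc length L_a = R·θ = 12.7·(99.8°·π/180) = 12.7·1.7418 = 22.12 m
c_u = 1.44·1769·4.63 / (22.12·12.7) = 11794.3 / 280.94 = 41.98 kPa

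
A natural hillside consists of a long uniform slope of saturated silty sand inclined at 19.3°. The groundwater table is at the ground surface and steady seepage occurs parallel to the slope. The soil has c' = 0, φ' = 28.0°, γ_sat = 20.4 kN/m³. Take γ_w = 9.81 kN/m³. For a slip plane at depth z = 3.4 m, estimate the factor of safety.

With seepage parallel to the slope and the water table at the surface, the effective normal stress on the slip plane uses the buoyant unit weight γ' = γ_sat − γ_w while the driving shear stress uses γ_sat:
FS = [c' + γ' z cos²β tanφ'] / [γ_sat z sinβ cosβ]
(For c' = 0 this reduces to FS = (γ'/γ_sat)·tanφ'/tanβ.)
γ' = 20.4 − 9.81 = 10.59 kN/m³
Numerator = 0.0 + 10.59·3.4·cos²19.3°·tan28.0° = 0.0 + 10.59·3.4·0.8908·0.5317 = 17.053 kPa
Denominator = 20.4·3.4·sin19.3°·cos19.3° = 20.4·3.4·0.3305·0.9438 = 21.636 kPa
FS = 17.053 / 21.636 = 0.788

FS = 0.79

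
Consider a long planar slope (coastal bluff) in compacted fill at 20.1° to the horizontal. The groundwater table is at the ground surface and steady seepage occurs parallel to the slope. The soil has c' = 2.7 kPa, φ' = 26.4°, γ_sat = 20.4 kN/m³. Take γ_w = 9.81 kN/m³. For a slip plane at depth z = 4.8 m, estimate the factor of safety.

With seepage parallel to the slope and the water table at the surface, the effective normal stress on the slip plane uses the buoyant unit weight γ' = γ_sat − γ_w while the driving shear stress uses γ_sat:
FS = [c' + γ' z cos²β tanφ'] / [γ_sat z sinβ cosβ]
γ' = 20.4 − 9.81 = 10.59 kN/m³
Numerator = 2.7 + 10.59·4.8·cos²20.1°·tan26.4° = 2.7 + 10.59·4.8·0.8819·0.4964 = 24.953 kPa
Denominator = 20.4·4.8·sin20.1°·cos20.1° = 20.4·4.8·0.3437·0.9391 = 31.602 kPa
FS = 24.953 / 31.602 = 0.790

FS = 0.79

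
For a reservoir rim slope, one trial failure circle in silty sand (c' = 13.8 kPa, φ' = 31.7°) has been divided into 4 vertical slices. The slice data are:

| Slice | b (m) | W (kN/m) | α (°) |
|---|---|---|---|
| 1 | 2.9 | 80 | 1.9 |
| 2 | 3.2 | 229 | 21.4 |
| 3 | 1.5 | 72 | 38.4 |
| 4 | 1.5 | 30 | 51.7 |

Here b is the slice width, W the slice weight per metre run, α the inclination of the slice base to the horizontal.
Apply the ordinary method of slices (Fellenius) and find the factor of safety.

Ordinary method of slices: FS = Σ[c'·Δl_i + (W_i cosα_i)·tanφ'] / Σ W_i sinα_i, with Δl_i = b_i / cosα_i.
Slice 1: Δl = 2.9/cos1.9° = 2.902 m; N'_1 = 80·cos1.9° = 80.0; c'Δl = 40.04; W sinα = 2.7
Slice 2: Δl = 3.2/cos21.4° = 3.437 m; N'_2 = 229·cos21.4° = 213.2; c'Δl = 47.43; W sinα = 83.6
Slice 3: Δl = 1.5/cos38.4° = 1.914 m; N'_3 = 72·cos38.4° = 56.4; c'Δl = 26.41; W sinα = 44.7
Slice 4: Δl = 1.5/cos51.7° = 2.420 m; N'_4 = 30·cos51.7° = 18.6; c'Δl = 33.40; W sinα = 23.5
Σc'Δl = 147.3 kN/m; ΣN' = 368.2 kN/m; ΣW sinα = 154.5 kN/m
Resisting = 147.3 + 368.2·tan31.7° = 147.3 + 227.4 = 374.7 kN/m
FS = 374.7 / 154.5 = 2.426

FS = 2.43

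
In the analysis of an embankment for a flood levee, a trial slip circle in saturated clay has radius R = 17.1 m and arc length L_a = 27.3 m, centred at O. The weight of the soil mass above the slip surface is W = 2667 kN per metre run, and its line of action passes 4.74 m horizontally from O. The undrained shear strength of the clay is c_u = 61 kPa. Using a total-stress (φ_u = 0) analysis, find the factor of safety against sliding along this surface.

Taking moments about the centre O, the resisting moment is provided by the undrained shear strength acting along the arc:
M_R = c_u·L_a·R = 61·27.30·17.1 = 28476.6 kN·m/m
M_D = W·d = 2667·4.74 = 12641.6 kN·m/m
FS = M_R / M_D = 28476.6 / 12641.6 = 2.253

FS = 2.25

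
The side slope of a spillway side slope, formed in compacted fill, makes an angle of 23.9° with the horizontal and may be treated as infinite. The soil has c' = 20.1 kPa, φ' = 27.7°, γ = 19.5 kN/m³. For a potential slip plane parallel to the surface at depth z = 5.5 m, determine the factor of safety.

For an infinite slope with a slip plane parallel to the surface (no pore pressure): FS = [c' + γz cos²β tanφ'] / [γz sinβ cosβ].
γz = 19.5·5.5 = 107.25 kN/m²
Numerator = 20.1 + 107.25·cos²23.9°·tan27.7° = 20.1 + 107.25·0.8359·0.5250 = 67.165 kPa
Denominator = 107.25·sin23.9°·cos23.9° = 107.25·0.4051·0.9143 = 39.726 kPa
FS = 67.165 / 39.726 = 1.691

FS = 1.69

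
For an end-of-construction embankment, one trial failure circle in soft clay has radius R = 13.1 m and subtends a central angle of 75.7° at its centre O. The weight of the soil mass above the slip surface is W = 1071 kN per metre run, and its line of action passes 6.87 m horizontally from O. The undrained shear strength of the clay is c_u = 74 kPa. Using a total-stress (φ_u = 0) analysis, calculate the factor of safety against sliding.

FS = 2.28

Taking moments about the centre O, the resisting moment is provided by the undrained shear strength acting along the arc:
Arc length L_a = R·θ = 13.1·(75.7°·π/180) = 13.1·1.3212 = 17.31 m
M_R = c_u·L_a·R = 74·17.31·13.1 = 16778.3 kN·m/m
M_D = W·d = 1071·6.87 = 7357.8 kN·m/m
FS = M_R / M_D = 16778.3 / 7357.8 = 2.280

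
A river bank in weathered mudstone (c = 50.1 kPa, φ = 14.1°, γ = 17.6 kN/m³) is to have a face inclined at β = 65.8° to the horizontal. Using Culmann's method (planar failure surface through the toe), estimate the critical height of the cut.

Culmann's analysis gives the critical failure plane at α_cr = (β + φ)/2 = (65.8 + 14.1)/2 = 39.9°, and the critical height
H_c = (4c/γ) · sinβ cosφ / [1 − cos(β − φ)]
    = (4·50.1/17.6) · sin65.8°·cos14.1° / [1 − cos(51.7°)]
    = 11.386 · 0.9121·0.9699 / [1 − 0.6198]
    = 11.386 · 0.8846 / 0.3802
    = 26.49 m

H_c = 26.49 m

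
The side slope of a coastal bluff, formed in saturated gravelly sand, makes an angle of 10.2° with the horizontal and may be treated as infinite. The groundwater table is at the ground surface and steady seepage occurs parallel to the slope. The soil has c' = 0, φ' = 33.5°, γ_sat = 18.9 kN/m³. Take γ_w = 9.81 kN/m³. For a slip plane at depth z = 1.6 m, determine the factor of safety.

FS = 1.77

With seepage parallel to the slope and the water table at the surface, the effective normal stress on the slip plane uses the buoyant unit weight γ' = γ_sat − γ_w while the driving shear stress uses γ_sat:
FS = [c' + γ' z cos²β tanφ'] / [γ_sat z sinβ cosβ]
(For c' = 0 this reduces to FS = (γ'/γ_sat)·tanφ'/tanβ.)
γ' = 18.9 − 9.81 = 9.09 kN/m³
Numerator = 0.0 + 9.09·1.6·cos²10.2°·tan33.5° = 0.0 + 9.09·1.6·0.9686·0.6619 = 9.325 kPa
Denominator = 18.9·1.6·sin10.2°·cos10.2° = 18.9·1.6·0.1771·0.9842 = 5.270 kPa
FS = 9.325 / 5.270 = 1.769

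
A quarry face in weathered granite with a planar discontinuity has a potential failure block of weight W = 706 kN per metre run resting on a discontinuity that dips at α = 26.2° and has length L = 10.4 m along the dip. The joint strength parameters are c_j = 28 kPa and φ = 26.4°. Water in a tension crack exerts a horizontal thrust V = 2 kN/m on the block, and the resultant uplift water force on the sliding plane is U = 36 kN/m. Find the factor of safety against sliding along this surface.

FS = 1.87

Resolving the block weight along and normal to the plane and applying the Mohr–Coulomb strength on the joint:
N' = W cosα − U − V sinα = 706·cos26.2° − 36 − 2·sin26.2° = 596.6 kN/m
Driving force T = W sinα + V cosα = 706·sin26.2° + 2·cos26.2° = 313.5 kN/m
Resisting force R = c_j·L + N'·tanφ = 28·10.4 + 596.6·tan26.4° = 291.2 + 296.1 = 587.3 kN/m
FS = R / T = 587.3 / 313.5 = 1.874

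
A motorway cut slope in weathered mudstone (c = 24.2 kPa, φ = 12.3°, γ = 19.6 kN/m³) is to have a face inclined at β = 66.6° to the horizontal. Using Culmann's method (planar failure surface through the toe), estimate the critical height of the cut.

Culmann's analysis gives the critical failure plane at α_cr = (β + φ)/2 = (66.6 + 12.3)/2 = 39.4°, and the critical height
H_c = (4c/γ) · sinβ cosφ / [1 − cos(β − φ)]
    = (4·24.2/19.6) · sin66.6°·cos12.3° / [1 − cos(54.3°)]
    = 4.939 · 0.9178·0.9770 / [1 − 0.5835]
    = 4.939 · 0.8967 / 0.4165
    = 10.63 m

H_c = 10.63 m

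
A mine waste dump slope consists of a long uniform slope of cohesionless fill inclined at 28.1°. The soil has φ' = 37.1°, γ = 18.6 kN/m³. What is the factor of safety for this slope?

For a dry cohesionless infinite slope the factor of safety is FS = tanφ' / tanβ.
FS = tan37.1° / tan28.1° = 0.7563 / 0.5340 = 1.416

FS = 1.42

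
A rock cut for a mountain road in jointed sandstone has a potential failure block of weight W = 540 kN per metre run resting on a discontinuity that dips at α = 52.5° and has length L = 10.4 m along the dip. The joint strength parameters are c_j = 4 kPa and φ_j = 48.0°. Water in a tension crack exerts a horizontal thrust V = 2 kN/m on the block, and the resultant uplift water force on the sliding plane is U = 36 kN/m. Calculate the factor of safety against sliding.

Resolving the block weight along and normal to the plane and applying the Mohr–Coulomb strength on the joint:
N' = W cosα − U − V sinα = 540·cos52.5° − 36 − 2·sin52.5° = 291.1 kN/m
Driving force T = W sinα + V cosα = 540·sin52.5° + 2·cos52.5° = 429.6 kN/m
Resisting force R = c_j·L + N'·tanφ_j = 4·10.4 + 291.1·tan48.0° = 41.6 + 323.3 = 364.9 kN/m
FS = R / T = 364.9 / 429.6 = 0.849

FS = 0.85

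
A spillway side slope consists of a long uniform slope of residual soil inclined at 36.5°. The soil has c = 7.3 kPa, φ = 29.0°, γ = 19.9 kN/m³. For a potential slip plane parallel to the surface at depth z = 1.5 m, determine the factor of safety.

For an infinite slope with a slip plane parallel to the surface (no pore pressure): FS = [c + γz cos²β tanφ] / [γz sinβ cosβ].
γz = 19.9·1.5 = 29.85 kN/m²
Numerator = 7.3 + 29.85·cos²36.5°·tan29.0° = 7.3 + 29.85·0.6462·0.5543 = 17.992 kPa
Denominator = 29.85·sin36.5°·cos36.5° = 29.85·0.5948·0.8039 = 14.273 kPa
FS = 17.992 / 14.273 = 1.261

FS = 1.26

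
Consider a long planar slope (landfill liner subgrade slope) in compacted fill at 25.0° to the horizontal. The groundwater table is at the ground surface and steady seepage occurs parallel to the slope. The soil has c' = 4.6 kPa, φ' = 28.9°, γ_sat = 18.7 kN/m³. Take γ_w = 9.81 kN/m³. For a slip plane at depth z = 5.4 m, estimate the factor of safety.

With seepage parallel to the slope and the water table at the surface, the effective normal stress on the slip plane uses the buoyant unit weight γ' = γ_sat − γ_w while the driving shear stress uses γ_sat:
FS = [c' + γ' z cos²β tanφ'] / [γ_sat z sinβ cosβ]
γ' = 18.7 − 9.81 = 8.89 kN/m³
Numerator = 4.6 + 8.89·5.4·cos²25.0°·tan28.9° = 4.6 + 8.89·5.4·0.8214·0.5520 = 26.368 kPa
Denominator = 18.7·5.4·sin25.0°·cos25.0° = 18.7·5.4·0.4226·0.9063 = 38.678 kPa
FS = 26.368 / 38.678 = 0.682

FS = 0.68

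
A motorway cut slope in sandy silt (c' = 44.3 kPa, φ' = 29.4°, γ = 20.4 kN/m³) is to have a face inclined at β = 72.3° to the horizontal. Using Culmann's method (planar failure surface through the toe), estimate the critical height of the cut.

H_c = 26.96 m

Culmann's analysis gives the critical failure plane at α_cr = (β + φ')/2 = (72.3 + 29.4)/2 = 50.8°, and the critical height
H_c = (4c'/γ) · sinβ cosφ' / [1 − cos(β − φ')]
    = (4·44.3/20.4) · sin72.3°·cos29.4° / [1 − cos(42.9°)]
    = 8.686 · 0.9527·0.8712 / [1 − 0.7325]
    = 8.686 · 0.8300 / 0.2675
    = 26.96 m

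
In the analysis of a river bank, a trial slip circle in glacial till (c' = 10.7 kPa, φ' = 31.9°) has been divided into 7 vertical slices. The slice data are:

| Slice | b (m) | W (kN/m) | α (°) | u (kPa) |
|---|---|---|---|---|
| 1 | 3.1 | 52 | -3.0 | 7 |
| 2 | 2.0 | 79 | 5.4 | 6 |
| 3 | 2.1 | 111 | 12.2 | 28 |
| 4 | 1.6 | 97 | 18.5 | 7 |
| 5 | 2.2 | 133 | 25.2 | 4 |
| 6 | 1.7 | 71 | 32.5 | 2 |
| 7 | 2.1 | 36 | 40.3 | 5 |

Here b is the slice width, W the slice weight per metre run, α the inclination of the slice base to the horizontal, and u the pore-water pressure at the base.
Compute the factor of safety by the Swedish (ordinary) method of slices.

Ordinary method of slices: FS = Σ[c'·Δl_i + (W_i cosα_i − u_i·Δl_i)·tanφ'] / Σ W_i sinα_i, with Δl_i = b_i / cosα_i.
Slice 1: Δl = 3.1/cos(-3.0°) = 3.104 m; N'_1 = 52·cos(-3.0°) − 7·3.104 = 30.2; c'Δl = 33.22; W sinα = -2.7
Slice 2: Δl = 2.0/cos5.4° = 2.009 m; N'_2 = 79·cos5.4° − 6·2.009 = 66.6; c'Δl = 21.50; W sinα = 7.4
Slice 3: Δl = 2.1/cos12.2° = 2.149 m; N'_3 = 111·cos12.2° − 28·2.149 = 48.3; c'Δl = 22.99; W sinα = 23.5
Slice 4: Δl = 1.6/cos18.5° = 1.687 m; N'_4 = 97·cos18.5° − 7·1.687 = 80.2; c'Δl = 18.05; W sinα = 30.8
Slice 5: Δl = 2.2/cos25.2° = 2.431 m; N'_5 = 133·cos25.2° − 4·2.431 = 110.6; c'Δl = 26.02; W sinα = 56.6
Slice 6: Δl = 1.7/cos32.5° = 2.016 m; N'_6 = 71·cos32.5° − 2·2.016 = 55.8; c'Δl = 21.57; W sinα = 38.1
Slice 7: Δl = 2.1/cos40.3° = 2.753 m; N'_7 = 36·cos40.3° − 5·2.753 = 13.7; c'Δl = 29.46; W sinα = 23.3
Σc'Δl = 172.8 kN/m; ΣN' = 405.5 kN/m; ΣW sinα = 177.0 kN/m
Resisting = 172.8 + 405.5·tan31.9° = 172.8 + 252.4 = 425.2 kN/m
FS = 425.2 / 177.0 = 2.402

FS = 2.40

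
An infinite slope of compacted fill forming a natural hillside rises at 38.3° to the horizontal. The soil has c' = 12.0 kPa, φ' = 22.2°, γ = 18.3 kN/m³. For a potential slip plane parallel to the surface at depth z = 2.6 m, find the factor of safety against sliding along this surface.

For an infinite slope with a slip plane parallel to the surface (no pore pressure): FS = [c' + γz cos²β tanφ'] / [γz sinβ cosβ].
γz = 18.3·2.6 = 47.58 kN/m²
Numerator = 12.0 + 47.58·cos²38.3°·tan22.2° = 12.0 + 47.58·0.6159·0.4081 = 23.958 kPa
Denominator = 47.58·sin38.3°·cos38.3° = 47.58·0.6198·0.7848 = 23.142 kPa
FS = 23.958 / 23.142 = 1.035

FS = 1.04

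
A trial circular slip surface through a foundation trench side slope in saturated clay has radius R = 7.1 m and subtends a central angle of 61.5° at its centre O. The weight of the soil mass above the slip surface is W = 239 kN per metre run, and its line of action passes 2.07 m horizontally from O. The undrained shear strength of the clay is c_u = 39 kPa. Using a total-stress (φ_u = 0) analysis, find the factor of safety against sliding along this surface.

Taking moments about the centre O, the resisting moment is provided by the undrained shear strength acting along the arc:
Arc length L_a = R·θ = 7.1·(61.5°·π/180) = 7.1·1.0734 = 7.62 m
M_R = c_u·L_a·R = 39·7.62·7.1 = 2110.2 kN·m/m
M_D = W·d = 239·2.07 = 494.7 kN·m/m
FS = M_R / M_D = 2110.2 / 494.7 = 4.265

FS = 4.27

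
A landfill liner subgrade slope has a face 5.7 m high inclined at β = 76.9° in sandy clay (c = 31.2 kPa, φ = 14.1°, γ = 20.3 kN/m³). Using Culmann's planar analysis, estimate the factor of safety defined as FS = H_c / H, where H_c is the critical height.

H_c = (4c/γ) · sinβ cosφ / [1 − cos(β − φ)]
    = (4·31.2/20.3) · sin76.9°·cos14.1° / [1 − cos62.8°]
    = 6.148 · 0.9446 / 0.5429 = 10.70 m
FS = H_c / H = 10.70 / 5.7 = 1.877

FS = 1.88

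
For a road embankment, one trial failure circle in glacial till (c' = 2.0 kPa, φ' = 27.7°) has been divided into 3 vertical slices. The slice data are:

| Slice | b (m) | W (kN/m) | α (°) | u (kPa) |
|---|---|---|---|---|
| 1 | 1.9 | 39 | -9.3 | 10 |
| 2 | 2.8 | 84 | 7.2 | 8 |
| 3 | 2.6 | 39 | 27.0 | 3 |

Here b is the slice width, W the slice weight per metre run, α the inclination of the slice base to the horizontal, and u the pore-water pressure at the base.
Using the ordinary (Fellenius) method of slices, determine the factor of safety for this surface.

FS = 3.24

Ordinary method of slices: FS = Σ[c'·Δl_i + (W_i cosα_i − u_i·Δl_i)·tanφ'] / Σ W_i sinα_i, with Δl_i = b_i / cosα_i.
Slice 1: Δl = 1.9/cos(-9.3°) = 1.925 m; N'_1 = 39·cos(-9.3°) − 10·1.925 = 19.2; c'Δl = 3.85; W sinα = -6.3
Slice 2: Δl = 2.8/cos7.2° = 2.822 m; N'_2 = 84·cos7.2° − 8·2.822 = 60.8; c'Δl = 5.64; W sinα = 10.5
Slice 3: Δl = 2.6/cos27.0° = 2.918 m; N'_3 = 39·cos27.0° − 3·2.918 = 26.0; c'Δl = 5.84; W sinα = 17.7
Σc'Δl = 15.3 kN/m; ΣN' = 106.0 kN/m; ΣW sinα = 21.9 kN/m
Resisting = 15.3 + 106.0·tan27.7° = 15.3 + 55.6 = 71.0 kN/m
FS = 71.0 / 21.9 = 3.236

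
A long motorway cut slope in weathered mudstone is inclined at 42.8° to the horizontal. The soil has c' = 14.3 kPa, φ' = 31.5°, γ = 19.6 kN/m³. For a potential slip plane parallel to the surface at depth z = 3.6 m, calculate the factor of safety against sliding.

FS = 1.07

For an infinite slope with a slip plane parallel to the surface (no pore pressure): FS = [c' + γz cos²β tanφ'] / [γz sinβ cosβ].
γz = 19.6·3.6 = 70.56 kN/m²
Numerator = 14.3 + 70.56·cos²42.8°·tan31.5° = 14.3 + 70.56·0.5384·0.6128 = 37.578 kPa
Denominator = 70.56·sin42.8°·cos42.8° = 70.56·0.6794·0.7337 = 35.176 kPa
FS = 37.578 / 35.176 = 1.068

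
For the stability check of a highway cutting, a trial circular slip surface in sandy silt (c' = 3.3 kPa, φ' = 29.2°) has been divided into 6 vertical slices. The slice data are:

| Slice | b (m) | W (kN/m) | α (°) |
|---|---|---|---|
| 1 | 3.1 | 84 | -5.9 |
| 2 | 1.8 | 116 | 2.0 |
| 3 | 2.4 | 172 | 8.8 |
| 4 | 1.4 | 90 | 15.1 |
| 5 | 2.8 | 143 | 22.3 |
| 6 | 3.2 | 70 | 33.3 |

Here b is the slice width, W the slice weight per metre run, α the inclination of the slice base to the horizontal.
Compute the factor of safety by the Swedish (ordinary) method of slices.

Ordinary method of slices: FS = Σ[c'·Δl_i + (W_i cosα_i)·tanφ'] / Σ W_i sinα_i, with Δl_i = b_i / cosα_i.
Slice 1: Δl = 3.1/cos(-5.9°) = 3.117 m; N'_1 = 84·cos(-5.9°) = 83.6; c'Δl = 10.28; W sinα = -8.6
Slice 2: Δl = 1.8/cos2.0° = 1.801 m; N'_2 = 116·cos2.0° = 115.9; c'Δl = 5.94; W sinα = 4.0
Slice 3: Δl = 2.4/cos8.8° = 2.429 m; N'_3 = 172·cos8.8° = 170.0; c'Δl = 8.01; W sinα = 26.3
Slice 4: Δl = 1.4/cos15.1° = 1.450 m; N'_4 = 90·cos15.1° = 86.9; c'Δl = 4.79; W sinα = 23.4
Slice 5: Δl = 2.8/cos22.3° = 3.026 m; N'_5 = 143·cos22.3° = 132.3; c'Δl = 9.99; W sinα = 54.3
Slice 6: Δl = 3.2/cos33.3° = 3.829 m; N'_6 = 70·cos33.3° = 58.5; c'Δl = 12.63; W sinα = 38.4
Σc'Δl = 51.6 kN/m; ΣN' = 647.2 kN/m; ΣW sinα = 137.9 kN/m
Resisting = 51.6 + 647.2·tan29.2° = 51.6 + 361.7 = 413.3 kN/m
FS = 413.3 / 137.9 = 2.998

FS = 3.00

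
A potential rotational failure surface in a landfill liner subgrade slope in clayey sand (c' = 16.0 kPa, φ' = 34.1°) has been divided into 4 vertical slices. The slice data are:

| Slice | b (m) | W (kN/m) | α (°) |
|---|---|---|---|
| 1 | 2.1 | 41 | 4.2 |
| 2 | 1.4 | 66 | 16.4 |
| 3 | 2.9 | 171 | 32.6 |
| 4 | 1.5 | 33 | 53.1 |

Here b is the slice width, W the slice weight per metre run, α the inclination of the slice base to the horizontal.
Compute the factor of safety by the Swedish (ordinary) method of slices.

FS = 2.38

Ordinary method of slices: FS = Σ[c'·Δl_i + (W_i cosα_i)·tanφ'] / Σ W_i sinα_i, with Δl_i = b_i / cosα_i.
Slice 1: Δl = 2.1/cos4.2° = 2.106 m; N'_1 = 41·cos4.2° = 40.9; c'Δl = 33.69; W sinα = 3.0
Slice 2: Δl = 1.4/cos16.4° = 1.459 m; N'_2 = 66·cos16.4° = 63.3; c'Δl = 23.35; W sinα = 18.6
Slice 3: Δl = 2.9/cos32.6° = 3.442 m; N'_3 = 171·cos32.6° = 144.1; c'Δl = 55.08; W sinα = 92.1
Slice 4: Δl = 1.5/cos53.1° = 2.498 m; N'_4 = 33·cos53.1° = 19.8; c'Δl = 39.97; W sinα = 26.4
Σc'Δl = 152.1 kN/m; ΣN' = 268.1 kN/m; ΣW sinα = 140.2 kN/m
Resisting = 152.1 + 268.1·tan34.1° = 152.1 + 181.5 = 333.6 kN/m
FS = 333.6 / 140.2 = 2.380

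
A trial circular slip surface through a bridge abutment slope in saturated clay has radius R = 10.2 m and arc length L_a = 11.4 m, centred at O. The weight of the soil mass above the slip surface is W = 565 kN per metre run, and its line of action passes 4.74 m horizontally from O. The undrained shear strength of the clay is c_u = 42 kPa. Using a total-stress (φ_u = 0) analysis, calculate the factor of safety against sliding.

FS = 1.82

Taking moments about the centre O, the resisting moment is provided by the undrained shear strength acting along the arc:
M_R = c_u·L_a·R = 42·11.40·10.2 = 4883.8 kN·m/m
M_D = W·d = 565·4.74 = 2678.1 kN·m/m
FS = M_R / M_D = 4883.8 / 2678.1 = 1.824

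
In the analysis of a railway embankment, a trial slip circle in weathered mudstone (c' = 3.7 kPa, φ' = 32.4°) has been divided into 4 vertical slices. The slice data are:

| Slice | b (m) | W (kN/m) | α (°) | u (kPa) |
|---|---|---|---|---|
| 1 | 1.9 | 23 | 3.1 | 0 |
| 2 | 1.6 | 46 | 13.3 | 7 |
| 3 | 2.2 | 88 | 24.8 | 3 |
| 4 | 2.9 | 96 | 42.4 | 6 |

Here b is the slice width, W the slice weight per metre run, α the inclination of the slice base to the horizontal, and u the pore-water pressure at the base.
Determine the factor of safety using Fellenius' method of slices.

Ordinary method of slices: FS = Σ[c'·Δl_i + (W_i cosα_i − u_i·Δl_i)·tanφ'] / Σ W_i sinα_i, with Δl_i = b_i / cosα_i.
Slice 1: Δl = 1.9/cos3.1° = 1.903 m; N'_1 = 23·cos3.1° − 0·1.903 = 23.0; c'Δl = 7.04; W sinα = 1.2
Slice 2: Δl = 1.6/cos13.3° = 1.644 m; N'_2 = 46·cos13.3° − 7·1.644 = 33.3; c'Δl = 6.08; W sinα = 10.6
Slice 3: Δl = 2.2/cos24.8° = 2.424 m; N'_3 = 88·cos24.8° − 3·2.424 = 72.6; c'Δl = 8.97; W sinα = 36.9
Slice 4: Δl = 2.9/cos42.4° = 3.927 m; N'_4 = 96·cos42.4° − 6·3.927 = 47.3; c'Δl = 14.53; W sinα = 64.7
Σc'Δl = 36.6 kN/m; ΣN' = 176.2 kN/m; ΣW sinα = 113.5 kN/m
Resisting = 36.6 + 176.2·tan32.4° = 36.6 + 111.8 = 148.4 kN/m
FS = 148.4 / 113.5 = 1.308

FS = 1.31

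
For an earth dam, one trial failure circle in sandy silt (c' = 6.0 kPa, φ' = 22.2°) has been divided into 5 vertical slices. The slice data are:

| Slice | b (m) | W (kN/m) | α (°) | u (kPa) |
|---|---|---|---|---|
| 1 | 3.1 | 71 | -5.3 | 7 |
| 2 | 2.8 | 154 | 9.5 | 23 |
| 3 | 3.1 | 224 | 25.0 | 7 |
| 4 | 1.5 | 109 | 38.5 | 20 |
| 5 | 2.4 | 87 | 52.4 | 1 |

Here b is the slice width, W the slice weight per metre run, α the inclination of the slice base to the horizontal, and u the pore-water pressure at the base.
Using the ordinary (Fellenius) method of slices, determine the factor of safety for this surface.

Ordinary method of slices: FS = Σ[c'·Δl_i + (W_i cosα_i − u_i·Δl_i)·tanφ'] / Σ W_i sinα_i, with Δl_i = b_i / cosα_i.
Slice 1: Δl = 3.1/cos(-5.3°) = 3.113 m; N'_1 = 71·cos(-5.3°) − 7·3.113 = 48.9; c'Δl = 18.68; W sinα = -6.6
Slice 2: Δl = 2.8/cos9.5° = 2.839 m; N'_2 = 154·cos9.5° − 23·2.839 = 86.6; c'Δl = 17.03; W sinα = 25.4
Slice 3: Δl = 3.1/cos25.0° = 3.420 m; N'_3 = 224·cos25.0° − 7·3.420 = 179.1; c'Δl = 20.52; W sinα = 94.7
Slice 4: Δl = 1.5/cos38.5° = 1.917 m; N'_4 = 109·cos38.5° − 20·1.917 = 47.0; c'Δl = 11.50; W sinα = 67.9
Slice 5: Δl = 2.4/cos52.4° = 3.933 m; N'_5 = 87·cos52.4° − 1·3.933 = 49.1; c'Δl = 23.60; W sinα = 68.9
Σc'Δl = 91.3 kN/m; ΣN' = 410.7 kN/m; ΣW sinα = 250.3 kN/m
Resisting = 91.3 + 410.7·tan22.2° = 91.3 + 167.6 = 258.9 kN/m
FS = 258.9 / 250.3 = 1.034

FS = 1.03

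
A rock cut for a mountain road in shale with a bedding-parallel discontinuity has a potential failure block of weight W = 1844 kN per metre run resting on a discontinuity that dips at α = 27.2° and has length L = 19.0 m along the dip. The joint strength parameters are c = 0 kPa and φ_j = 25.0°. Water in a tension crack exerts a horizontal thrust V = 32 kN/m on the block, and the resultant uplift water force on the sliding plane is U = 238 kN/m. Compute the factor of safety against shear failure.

FS = 0.74

Resolving the block weight along and normal to the plane and applying the Mohr–Coulomb strength on the joint:
N' = W cosα − U − V sinα = 1844·cos27.2° − 238 − 32·sin27.2° = 1387.5 kN/m
Driving force T = W sinα + V cosα = 1844·sin27.2° + 32·cos27.2° = 871.3 kN/m
Resisting force R = c·L + N'·tanφ_j = 0·19.0 + 1387.5·tan25.0° = 0.0 + 647.0 = 647.0 kN/m
FS = R / T = 647.0 / 871.3 = 0.743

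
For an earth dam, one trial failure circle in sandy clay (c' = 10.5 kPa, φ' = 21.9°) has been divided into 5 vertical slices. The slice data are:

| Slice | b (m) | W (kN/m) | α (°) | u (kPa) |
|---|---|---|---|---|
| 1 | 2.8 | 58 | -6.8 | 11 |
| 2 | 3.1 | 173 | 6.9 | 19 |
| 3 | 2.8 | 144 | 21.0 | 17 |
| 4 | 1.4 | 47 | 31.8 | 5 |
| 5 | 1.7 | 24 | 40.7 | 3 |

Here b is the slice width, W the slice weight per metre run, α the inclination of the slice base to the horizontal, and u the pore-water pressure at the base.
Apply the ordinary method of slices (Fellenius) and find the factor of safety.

FS = 2.28

Ordinary method of slices: FS = Σ[c'·Δl_i + (W_i cosα_i − u_i·Δl_i)·tanφ'] / Σ W_i sinα_i, with Δl_i = b_i / cosα_i.
Slice 1: Δl = 2.8/cos(-6.8°) = 2.820 m; N'_1 = 58·cos(-6.8°) − 11·2.820 = 26.6; c'Δl = 29.61; W sinα = -6.9
Slice 2: Δl = 3.1/cos6.9° = 3.123 m; N'_2 = 173·cos6.9° − 19·3.123 = 112.4; c'Δl = 32.79; W sinα = 20.8
Slice 3: Δl = 2.8/cos21.0° = 2.999 m; N'_3 = 144·cos21.0° − 17·2.999 = 83.4; c'Δl = 31.49; W sinα = 51.6
Slice 4: Δl = 1.4/cos31.8° = 1.647 m; N'_4 = 47·cos31.8° − 5·1.647 = 31.7; c'Δl = 17.30; W sinα = 24.8
Slice 5: Δl = 1.7/cos40.7° = 2.242 m; N'_5 = 24·cos40.7° − 3·2.242 = 11.5; c'Δl = 23.54; W sinα = 15.7
Σc'Δl = 134.7 kN/m; ΣN' = 265.6 kN/m; ΣW sinα = 105.9 kN/m
Resisting = 134.7 + 265.6·tan21.9° = 134.7 + 106.8 = 241.5 kN/m
FS = 241.5 / 105.9 = 2.280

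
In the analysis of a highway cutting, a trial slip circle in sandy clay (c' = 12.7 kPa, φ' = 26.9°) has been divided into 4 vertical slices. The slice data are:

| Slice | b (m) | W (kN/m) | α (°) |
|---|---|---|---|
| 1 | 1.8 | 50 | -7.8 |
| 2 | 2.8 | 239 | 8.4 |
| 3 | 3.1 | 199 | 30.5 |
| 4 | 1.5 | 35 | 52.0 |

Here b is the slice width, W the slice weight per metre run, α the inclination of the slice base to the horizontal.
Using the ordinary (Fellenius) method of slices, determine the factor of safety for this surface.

FS = 2.42

Ordinary method of slices: FS = Σ[c'·Δl_i + (W_i cosα_i)·tanφ'] / Σ W_i sinα_i, with Δl_i = b_i / cosα_i.
Slice 1: Δl = 1.8/cos(-7.8°) = 1.817 m; N'_1 = 50·cos(-7.8°) = 49.5; c'Δl = 23.07; W sinα = -6.8
Slice 2: Δl = 2.8/cos8.4° = 2.830 m; N'_2 = 239·cos8.4° = 236.4; c'Δl = 35.95; W sinα = 34.9
Slice 3: Δl = 3.1/cos30.5° = 3.598 m; N'_3 = 199·cos30.5° = 171.5; c'Δl = 45.69; W sinα = 101.0
Slice 4: Δl = 1.5/cos52.0° = 2.436 m; N'_4 = 35·cos52.0° = 21.5; c'Δl = 30.94; W sinα = 27.6
Σc'Δl = 135.7 kN/m; ΣN' = 479.0 kN/m; ΣW sinα = 156.7 kN/m
Resisting = 135.7 + 479.0·tan26.9° = 135.7 + 243.0 = 378.7 kN/m
FS = 378.7 / 156.7 = 2.416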